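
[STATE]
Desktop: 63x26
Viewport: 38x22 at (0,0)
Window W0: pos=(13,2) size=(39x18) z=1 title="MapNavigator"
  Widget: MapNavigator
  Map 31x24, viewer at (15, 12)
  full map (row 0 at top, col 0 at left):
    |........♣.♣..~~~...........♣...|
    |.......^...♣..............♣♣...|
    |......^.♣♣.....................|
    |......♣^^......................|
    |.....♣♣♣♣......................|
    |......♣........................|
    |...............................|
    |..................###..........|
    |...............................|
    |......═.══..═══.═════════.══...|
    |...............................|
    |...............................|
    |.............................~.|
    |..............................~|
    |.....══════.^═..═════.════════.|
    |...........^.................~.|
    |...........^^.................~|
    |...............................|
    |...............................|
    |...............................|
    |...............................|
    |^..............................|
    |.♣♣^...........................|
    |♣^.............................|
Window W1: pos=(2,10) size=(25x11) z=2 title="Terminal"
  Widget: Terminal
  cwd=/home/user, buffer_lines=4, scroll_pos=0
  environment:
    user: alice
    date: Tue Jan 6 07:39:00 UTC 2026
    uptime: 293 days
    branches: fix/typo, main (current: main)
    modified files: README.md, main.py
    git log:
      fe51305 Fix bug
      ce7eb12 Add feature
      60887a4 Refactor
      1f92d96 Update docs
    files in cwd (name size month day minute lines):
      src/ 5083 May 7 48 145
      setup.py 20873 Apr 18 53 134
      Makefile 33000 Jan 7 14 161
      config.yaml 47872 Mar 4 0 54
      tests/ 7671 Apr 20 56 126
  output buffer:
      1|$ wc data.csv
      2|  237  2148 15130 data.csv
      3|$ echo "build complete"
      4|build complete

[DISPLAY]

                                      
                                      
             ┏━━━━━━━━━━━━━━━━━━━━━━━━
             ┃ MapNavigator           
             ┠────────────────────────
             ┃   ......♣..............
             ┃   .....................
             ┃   ..................###
             ┃   .....................
             ┃   ......═.══..═══.═════
  ┏━━━━━━━━━━━━━━━━━━━━━━━┓...........
  ┃ Terminal              ┃...........
  ┠───────────────────────┨.....@.....
  ┃$ wc data.csv          ┃...........
  ┃  237  2148 15130 data.┃═.^═..═════
  ┃$ echo "build complete"┃.^.........
  ┃build complete         ┃.^^........
  ┃$ █                    ┃...........
  ┃                       ┃...........
  ┃                       ┃━━━━━━━━━━━
  ┗━━━━━━━━━━━━━━━━━━━━━━━┛           
                                      


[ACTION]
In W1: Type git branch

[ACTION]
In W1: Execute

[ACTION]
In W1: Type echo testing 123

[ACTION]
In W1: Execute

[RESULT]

                                      
                                      
             ┏━━━━━━━━━━━━━━━━━━━━━━━━
             ┃ MapNavigator           
             ┠────────────────────────
             ┃   ......♣..............
             ┃   .....................
             ┃   ..................###
             ┃   .....................
             ┃   ......═.══..═══.═════
  ┏━━━━━━━━━━━━━━━━━━━━━━━┓...........
  ┃ Terminal              ┃...........
  ┠───────────────────────┨.....@.....
  ┃build complete         ┃...........
  ┃$ git branch           ┃═.^═..═════
  ┃  fix/typo             ┃.^.........
  ┃* main                 ┃.^^........
  ┃$ echo testing 123     ┃...........
  ┃testing 123            ┃...........
  ┃$ █                    ┃━━━━━━━━━━━
  ┗━━━━━━━━━━━━━━━━━━━━━━━┛           
                                      


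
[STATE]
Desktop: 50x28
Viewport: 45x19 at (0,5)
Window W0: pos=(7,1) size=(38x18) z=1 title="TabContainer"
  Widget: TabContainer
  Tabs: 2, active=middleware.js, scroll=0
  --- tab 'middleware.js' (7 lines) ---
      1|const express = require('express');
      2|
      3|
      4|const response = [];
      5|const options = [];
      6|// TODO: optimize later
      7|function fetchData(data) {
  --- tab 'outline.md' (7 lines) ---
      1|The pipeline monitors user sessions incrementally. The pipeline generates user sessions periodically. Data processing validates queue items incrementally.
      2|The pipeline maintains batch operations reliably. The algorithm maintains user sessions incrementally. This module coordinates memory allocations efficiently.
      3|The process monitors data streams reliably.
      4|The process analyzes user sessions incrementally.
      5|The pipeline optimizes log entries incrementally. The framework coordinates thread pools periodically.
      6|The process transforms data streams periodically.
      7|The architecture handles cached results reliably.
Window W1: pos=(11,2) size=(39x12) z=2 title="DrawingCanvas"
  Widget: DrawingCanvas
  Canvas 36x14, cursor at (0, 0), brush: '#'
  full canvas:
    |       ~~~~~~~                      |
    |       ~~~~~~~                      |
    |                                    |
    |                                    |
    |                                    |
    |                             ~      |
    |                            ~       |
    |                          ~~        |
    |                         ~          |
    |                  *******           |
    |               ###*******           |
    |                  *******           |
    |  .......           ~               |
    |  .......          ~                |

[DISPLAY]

       ┃───┃+      ~~~~~~~                   
       ┃con┃       ~~~~~~~                   
       ┃   ┃                                 
       ┃   ┃                                 
       ┃con┃                                 
       ┃con┃                             ~   
       ┃// ┃                            ~    
       ┃fun┃                          ~~     
       ┃   ┗━━━━━━━━━━━━━━━━━━━━━━━━━━━━━━━━━
       ┃                                    ┃
       ┃                                    ┃
       ┃                                    ┃
       ┃                                    ┃
       ┗━━━━━━━━━━━━━━━━━━━━━━━━━━━━━━━━━━━━┛
                                             
                                             
                                             
                                             
                                             


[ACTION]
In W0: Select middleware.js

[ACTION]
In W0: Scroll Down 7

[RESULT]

       ┃───┃+      ~~~~~~~                   
       ┃fun┃       ~~~~~~~                   
       ┃   ┃                                 
       ┃   ┃                                 
       ┃   ┃                                 
       ┃   ┃                             ~   
       ┃   ┃                            ~    
       ┃   ┃                          ~~     
       ┃   ┗━━━━━━━━━━━━━━━━━━━━━━━━━━━━━━━━━
       ┃                                    ┃
       ┃                                    ┃
       ┃                                    ┃
       ┃                                    ┃
       ┗━━━━━━━━━━━━━━━━━━━━━━━━━━━━━━━━━━━━┛
                                             
                                             
                                             
                                             
                                             


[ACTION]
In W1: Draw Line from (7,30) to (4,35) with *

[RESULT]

       ┃───┃+      ~~~~~~~                   
       ┃fun┃       ~~~~~~~                   
       ┃   ┃                                 
       ┃   ┃                                 
       ┃   ┃                                 
       ┃   ┃                             ~   
       ┃   ┃                            ~  **
       ┃   ┃                          ~~  *  
       ┃   ┗━━━━━━━━━━━━━━━━━━━━━━━━━━━━━━━━━
       ┃                                    ┃
       ┃                                    ┃
       ┃                                    ┃
       ┃                                    ┃
       ┗━━━━━━━━━━━━━━━━━━━━━━━━━━━━━━━━━━━━┛
                                             
                                             
                                             
                                             
                                             


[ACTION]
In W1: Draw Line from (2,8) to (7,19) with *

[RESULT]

       ┃───┃+      ~~~~~~~                   
       ┃fun┃       ~~~~~~~                   
       ┃   ┃        **                       
       ┃   ┃          **                     
       ┃   ┃            **                   
       ┃   ┃              **             ~   
       ┃   ┃                **          ~  **
       ┃   ┃                  **      ~~  *  
       ┃   ┗━━━━━━━━━━━━━━━━━━━━━━━━━━━━━━━━━
       ┃                                    ┃
       ┃                                    ┃
       ┃                                    ┃
       ┃                                    ┃
       ┗━━━━━━━━━━━━━━━━━━━━━━━━━━━━━━━━━━━━┛
                                             
                                             
                                             
                                             
                                             


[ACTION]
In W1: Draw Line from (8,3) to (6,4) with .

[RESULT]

       ┃───┃+      ~~~~~~~                   
       ┃fun┃       ~~~~~~~                   
       ┃   ┃        **                       
       ┃   ┃          **                     
       ┃   ┃            **                   
       ┃   ┃              **             ~   
       ┃   ┃    .           **          ~  **
       ┃   ┃   .              **      ~~  *  
       ┃   ┗━━━━━━━━━━━━━━━━━━━━━━━━━━━━━━━━━
       ┃                                    ┃
       ┃                                    ┃
       ┃                                    ┃
       ┃                                    ┃
       ┗━━━━━━━━━━━━━━━━━━━━━━━━━━━━━━━━━━━━┛
                                             
                                             
                                             
                                             
                                             


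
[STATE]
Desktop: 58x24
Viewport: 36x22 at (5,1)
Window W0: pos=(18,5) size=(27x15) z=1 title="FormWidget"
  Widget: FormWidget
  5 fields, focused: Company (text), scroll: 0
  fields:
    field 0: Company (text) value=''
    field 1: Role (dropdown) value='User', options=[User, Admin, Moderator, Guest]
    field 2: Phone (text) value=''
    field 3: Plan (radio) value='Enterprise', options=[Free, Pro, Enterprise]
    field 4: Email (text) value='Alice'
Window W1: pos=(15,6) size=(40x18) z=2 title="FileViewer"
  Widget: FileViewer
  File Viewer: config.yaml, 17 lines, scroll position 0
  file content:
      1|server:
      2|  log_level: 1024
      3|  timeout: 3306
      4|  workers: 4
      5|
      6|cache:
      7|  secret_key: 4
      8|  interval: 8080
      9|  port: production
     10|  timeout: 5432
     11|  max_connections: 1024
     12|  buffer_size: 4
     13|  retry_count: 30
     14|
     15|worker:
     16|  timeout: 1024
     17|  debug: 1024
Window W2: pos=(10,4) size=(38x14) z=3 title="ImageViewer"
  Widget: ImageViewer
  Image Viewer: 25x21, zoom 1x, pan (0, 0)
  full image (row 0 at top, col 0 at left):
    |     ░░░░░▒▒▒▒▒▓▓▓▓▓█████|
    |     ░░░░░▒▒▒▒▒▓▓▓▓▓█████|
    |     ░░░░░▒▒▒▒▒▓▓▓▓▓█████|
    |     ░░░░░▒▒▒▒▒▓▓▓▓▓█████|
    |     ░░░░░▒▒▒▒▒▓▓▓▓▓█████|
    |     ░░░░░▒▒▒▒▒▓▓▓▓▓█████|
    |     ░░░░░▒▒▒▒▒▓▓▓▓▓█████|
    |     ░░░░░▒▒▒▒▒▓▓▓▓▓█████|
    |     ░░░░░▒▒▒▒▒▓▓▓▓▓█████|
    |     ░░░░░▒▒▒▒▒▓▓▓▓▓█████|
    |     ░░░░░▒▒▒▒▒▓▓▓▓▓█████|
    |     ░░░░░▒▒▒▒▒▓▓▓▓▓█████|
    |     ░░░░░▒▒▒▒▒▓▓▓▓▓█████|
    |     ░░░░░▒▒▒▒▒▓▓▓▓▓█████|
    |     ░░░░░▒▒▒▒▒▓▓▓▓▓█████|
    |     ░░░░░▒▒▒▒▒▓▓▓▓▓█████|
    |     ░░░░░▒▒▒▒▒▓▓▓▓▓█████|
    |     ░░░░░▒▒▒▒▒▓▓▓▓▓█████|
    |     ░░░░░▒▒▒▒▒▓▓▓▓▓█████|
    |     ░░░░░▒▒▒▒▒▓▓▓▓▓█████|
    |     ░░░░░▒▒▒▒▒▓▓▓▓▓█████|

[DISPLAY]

                                    
                                    
                                    
     ┏━━━━━━━━━━━━━━━━━━━━━━━━━━━━━━
     ┃ ImageViewer                  
     ┠──────────────────────────────
     ┃     ░░░░░▒▒▒▒▒▓▓▓▓▓█████     
     ┃     ░░░░░▒▒▒▒▒▓▓▓▓▓█████     
     ┃     ░░░░░▒▒▒▒▒▓▓▓▓▓█████     
     ┃     ░░░░░▒▒▒▒▒▓▓▓▓▓█████     
     ┃     ░░░░░▒▒▒▒▒▓▓▓▓▓█████     
     ┃     ░░░░░▒▒▒▒▒▓▓▓▓▓█████     
     ┃     ░░░░░▒▒▒▒▒▓▓▓▓▓█████     
     ┃     ░░░░░▒▒▒▒▒▓▓▓▓▓█████     
     ┃     ░░░░░▒▒▒▒▒▓▓▓▓▓█████     
     ┃     ░░░░░▒▒▒▒▒▓▓▓▓▓█████     
     ┗━━━━━━━━━━━━━━━━━━━━━━━━━━━━━━
          ┃  timeout: 5432          
          ┃  max_connections: 1024  
          ┃  buffer_size: 4         
          ┃  retry_count: 30        
          ┃                         


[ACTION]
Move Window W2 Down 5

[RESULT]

                                    
                                    
                                    
                                    
             ┏━━━━━━━━━━━━━━━━━━━━━━
          ┏━━━━━━━━━━━━━━━━━━━━━━━━━
          ┃ FileViewer              
          ┠─────────────────────────
     ┏━━━━━━━━━━━━━━━━━━━━━━━━━━━━━━
     ┃ ImageViewer                  
     ┠──────────────────────────────
     ┃     ░░░░░▒▒▒▒▒▓▓▓▓▓█████     
     ┃     ░░░░░▒▒▒▒▒▓▓▓▓▓█████     
     ┃     ░░░░░▒▒▒▒▒▓▓▓▓▓█████     
     ┃     ░░░░░▒▒▒▒▒▓▓▓▓▓█████     
     ┃     ░░░░░▒▒▒▒▒▓▓▓▓▓█████     
     ┃     ░░░░░▒▒▒▒▒▓▓▓▓▓█████     
     ┃     ░░░░░▒▒▒▒▒▓▓▓▓▓█████     
     ┃     ░░░░░▒▒▒▒▒▓▓▓▓▓█████     
     ┃     ░░░░░▒▒▒▒▒▓▓▓▓▓█████     
     ┃     ░░░░░▒▒▒▒▒▓▓▓▓▓█████     
     ┗━━━━━━━━━━━━━━━━━━━━━━━━━━━━━━


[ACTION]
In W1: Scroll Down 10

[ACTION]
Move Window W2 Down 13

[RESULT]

                                    
                                    
                                    
                                    
             ┏━━━━━━━━━━━━━━━━━━━━━━
          ┏━━━━━━━━━━━━━━━━━━━━━━━━━
          ┃ FileViewer              
          ┠─────────────────────────
          ┃  workers: 4             
     ┏━━━━━━━━━━━━━━━━━━━━━━━━━━━━━━
     ┃ ImageViewer                  
     ┠──────────────────────────────
     ┃     ░░░░░▒▒▒▒▒▓▓▓▓▓█████     
     ┃     ░░░░░▒▒▒▒▒▓▓▓▓▓█████     
     ┃     ░░░░░▒▒▒▒▒▓▓▓▓▓█████     
     ┃     ░░░░░▒▒▒▒▒▓▓▓▓▓█████     
     ┃     ░░░░░▒▒▒▒▒▓▓▓▓▓█████     
     ┃     ░░░░░▒▒▒▒▒▓▓▓▓▓█████     
     ┃     ░░░░░▒▒▒▒▒▓▓▓▓▓█████     
     ┃     ░░░░░▒▒▒▒▒▓▓▓▓▓█████     
     ┃     ░░░░░▒▒▒▒▒▓▓▓▓▓█████     
     ┃     ░░░░░▒▒▒▒▒▓▓▓▓▓█████     


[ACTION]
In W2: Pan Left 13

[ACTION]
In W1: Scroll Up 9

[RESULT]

                                    
                                    
                                    
                                    
             ┏━━━━━━━━━━━━━━━━━━━━━━
          ┏━━━━━━━━━━━━━━━━━━━━━━━━━
          ┃ FileViewer              
          ┠─────────────────────────
          ┃server:                  
     ┏━━━━━━━━━━━━━━━━━━━━━━━━━━━━━━
     ┃ ImageViewer                  
     ┠──────────────────────────────
     ┃     ░░░░░▒▒▒▒▒▓▓▓▓▓█████     
     ┃     ░░░░░▒▒▒▒▒▓▓▓▓▓█████     
     ┃     ░░░░░▒▒▒▒▒▓▓▓▓▓█████     
     ┃     ░░░░░▒▒▒▒▒▓▓▓▓▓█████     
     ┃     ░░░░░▒▒▒▒▒▓▓▓▓▓█████     
     ┃     ░░░░░▒▒▒▒▒▓▓▓▓▓█████     
     ┃     ░░░░░▒▒▒▒▒▓▓▓▓▓█████     
     ┃     ░░░░░▒▒▒▒▒▓▓▓▓▓█████     
     ┃     ░░░░░▒▒▒▒▒▓▓▓▓▓█████     
     ┃     ░░░░░▒▒▒▒▒▓▓▓▓▓█████     


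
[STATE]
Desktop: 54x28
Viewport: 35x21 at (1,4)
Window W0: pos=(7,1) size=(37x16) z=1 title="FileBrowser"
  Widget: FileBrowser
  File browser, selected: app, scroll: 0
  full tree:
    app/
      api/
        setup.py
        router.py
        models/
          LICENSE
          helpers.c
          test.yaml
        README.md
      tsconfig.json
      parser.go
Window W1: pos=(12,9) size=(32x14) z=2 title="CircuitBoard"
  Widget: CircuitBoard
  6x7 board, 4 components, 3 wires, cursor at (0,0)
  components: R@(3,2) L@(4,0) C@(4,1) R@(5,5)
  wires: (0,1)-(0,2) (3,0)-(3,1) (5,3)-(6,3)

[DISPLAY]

      ┃> [-] app/                  
      ┃    [+] api/                
      ┃    tsconfig.json           
      ┃    parser.go               
      ┃                            
      ┃    ┏━━━━━━━━━━━━━━━━━━━━━━━
      ┃    ┃ CircuitBoard          
      ┃    ┠───────────────────────
      ┃    ┃   0 1 2 3 4 5         
      ┃    ┃0  [.]  · ─ ·          
      ┃    ┃                       
      ┃    ┃1                      
      ┗━━━━┃                       
           ┃2                      
           ┃                       
           ┃3   · ─ ·   R          
           ┃                       
           ┃4   L   C              
           ┗━━━━━━━━━━━━━━━━━━━━━━━
                                   
                                   


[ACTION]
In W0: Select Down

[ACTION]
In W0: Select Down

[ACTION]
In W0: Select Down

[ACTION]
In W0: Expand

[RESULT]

      ┃  [-] app/                  
      ┃    [+] api/                
      ┃    tsconfig.json           
      ┃  > parser.go               
      ┃                            
      ┃    ┏━━━━━━━━━━━━━━━━━━━━━━━
      ┃    ┃ CircuitBoard          
      ┃    ┠───────────────────────
      ┃    ┃   0 1 2 3 4 5         
      ┃    ┃0  [.]  · ─ ·          
      ┃    ┃                       
      ┃    ┃1                      
      ┗━━━━┃                       
           ┃2                      
           ┃                       
           ┃3   · ─ ·   R          
           ┃                       
           ┃4   L   C              
           ┗━━━━━━━━━━━━━━━━━━━━━━━
                                   
                                   


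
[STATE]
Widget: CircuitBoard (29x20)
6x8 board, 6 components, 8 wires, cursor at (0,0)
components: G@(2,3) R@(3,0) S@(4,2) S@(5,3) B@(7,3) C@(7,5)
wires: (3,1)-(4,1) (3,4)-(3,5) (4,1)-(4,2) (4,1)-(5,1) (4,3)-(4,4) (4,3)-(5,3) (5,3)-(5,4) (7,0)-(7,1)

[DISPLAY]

   0 1 2 3 4 5               
0  [.]                       
                             
1                            
                             
2               G            
                             
3   R   ·           · ─ ·    
        │                    
4       · ─ S   · ─ ·        
        │       │            
5       ·       S ─ ·        
                             
6                            
                             
7   · ─ ·       B       C    
Cursor: (0,0)                
                             
                             
                             


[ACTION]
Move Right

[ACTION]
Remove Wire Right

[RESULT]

   0 1 2 3 4 5               
0      [.]                   
                             
1                            
                             
2               G            
                             
3   R   ·           · ─ ·    
        │                    
4       · ─ S   · ─ ·        
        │       │            
5       ·       S ─ ·        
                             
6                            
                             
7   · ─ ·       B       C    
Cursor: (0,1)                
                             
                             
                             


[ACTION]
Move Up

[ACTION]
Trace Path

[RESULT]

   0 1 2 3 4 5               
0      [.]                   
                             
1                            
                             
2               G            
                             
3   R   ·           · ─ ·    
        │                    
4       · ─ S   · ─ ·        
        │       │            
5       ·       S ─ ·        
                             
6                            
                             
7   · ─ ·       B       C    
Cursor: (0,1)  Trace: No conn
                             
                             
                             


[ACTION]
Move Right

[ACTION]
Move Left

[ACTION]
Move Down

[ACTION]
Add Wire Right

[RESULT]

   0 1 2 3 4 5               
0                            
                             
1      [.]─ ·                
                             
2               G            
                             
3   R   ·           · ─ ·    
        │                    
4       · ─ S   · ─ ·        
        │       │            
5       ·       S ─ ·        
                             
6                            
                             
7   · ─ ·       B       C    
Cursor: (1,1)  Trace: No conn
                             
                             
                             


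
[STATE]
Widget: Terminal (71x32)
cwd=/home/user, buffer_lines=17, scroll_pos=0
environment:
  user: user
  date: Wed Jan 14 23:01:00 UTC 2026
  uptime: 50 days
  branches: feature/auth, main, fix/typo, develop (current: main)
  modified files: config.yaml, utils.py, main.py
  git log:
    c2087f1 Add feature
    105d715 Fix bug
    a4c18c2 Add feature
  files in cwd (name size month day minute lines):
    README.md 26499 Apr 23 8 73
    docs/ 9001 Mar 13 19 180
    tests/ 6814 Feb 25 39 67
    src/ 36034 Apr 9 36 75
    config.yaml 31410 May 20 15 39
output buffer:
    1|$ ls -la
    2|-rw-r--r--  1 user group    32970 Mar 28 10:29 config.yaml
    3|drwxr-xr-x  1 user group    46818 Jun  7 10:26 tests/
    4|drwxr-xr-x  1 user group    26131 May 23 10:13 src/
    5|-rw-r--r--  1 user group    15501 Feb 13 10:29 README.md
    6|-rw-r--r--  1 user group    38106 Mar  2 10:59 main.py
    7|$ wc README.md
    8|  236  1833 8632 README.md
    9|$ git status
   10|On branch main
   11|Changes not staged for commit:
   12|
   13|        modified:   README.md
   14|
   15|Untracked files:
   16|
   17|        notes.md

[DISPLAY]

$ ls -la                                                               
-rw-r--r--  1 user group    32970 Mar 28 10:29 config.yaml             
drwxr-xr-x  1 user group    46818 Jun  7 10:26 tests/                  
drwxr-xr-x  1 user group    26131 May 23 10:13 src/                    
-rw-r--r--  1 user group    15501 Feb 13 10:29 README.md               
-rw-r--r--  1 user group    38106 Mar  2 10:59 main.py                 
$ wc README.md                                                         
  236  1833 8632 README.md                                             
$ git status                                                           
On branch main                                                         
Changes not staged for commit:                                         
                                                                       
        modified:   README.md                                          
                                                                       
Untracked files:                                                       
                                                                       
        notes.md                                                       
$ █                                                                    
                                                                       
                                                                       
                                                                       
                                                                       
                                                                       
                                                                       
                                                                       
                                                                       
                                                                       
                                                                       
                                                                       
                                                                       
                                                                       
                                                                       


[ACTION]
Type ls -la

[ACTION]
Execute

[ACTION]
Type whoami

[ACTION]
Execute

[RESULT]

$ ls -la                                                               
-rw-r--r--  1 user group    32970 Mar 28 10:29 config.yaml             
drwxr-xr-x  1 user group    46818 Jun  7 10:26 tests/                  
drwxr-xr-x  1 user group    26131 May 23 10:13 src/                    
-rw-r--r--  1 user group    15501 Feb 13 10:29 README.md               
-rw-r--r--  1 user group    38106 Mar  2 10:59 main.py                 
$ wc README.md                                                         
  236  1833 8632 README.md                                             
$ git status                                                           
On branch main                                                         
Changes not staged for commit:                                         
                                                                       
        modified:   README.md                                          
                                                                       
Untracked files:                                                       
                                                                       
        notes.md                                                       
$ ls -la                                                               
-rw-r--r--  1 user group    26499 Apr 23 10:08 README.md               
drwxr-xr-x  1 user group     9001 Mar 13 10:19 docs/                   
drwxr-xr-x  1 user group     6814 Feb 25 10:39 tests/                  
drwxr-xr-x  1 user group    36034 Apr  9 10:36 src/                    
-rw-r--r--  1 user group    31410 May 20 10:15 config.yaml             
$ whoami                                                               
user                                                                   
$ █                                                                    
                                                                       
                                                                       
                                                                       
                                                                       
                                                                       
                                                                       


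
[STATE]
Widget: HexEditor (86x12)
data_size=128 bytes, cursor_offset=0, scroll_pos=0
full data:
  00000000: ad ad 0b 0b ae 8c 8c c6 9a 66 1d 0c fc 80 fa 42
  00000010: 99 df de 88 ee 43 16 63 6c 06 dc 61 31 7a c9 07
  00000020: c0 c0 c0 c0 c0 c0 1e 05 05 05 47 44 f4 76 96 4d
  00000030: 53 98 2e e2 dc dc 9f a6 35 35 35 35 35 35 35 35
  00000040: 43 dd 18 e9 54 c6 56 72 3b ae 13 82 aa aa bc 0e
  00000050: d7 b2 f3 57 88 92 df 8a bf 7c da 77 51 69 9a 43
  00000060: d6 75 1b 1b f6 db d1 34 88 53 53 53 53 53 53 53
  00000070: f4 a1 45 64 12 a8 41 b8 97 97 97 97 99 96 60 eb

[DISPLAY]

00000000  AD ad 0b 0b ae 8c 8c c6  9a 66 1d 0c fc 80 fa 42  |.........f.....B|        
00000010  99 df de 88 ee 43 16 63  6c 06 dc 61 31 7a c9 07  |.....C.cl..a1z..|        
00000020  c0 c0 c0 c0 c0 c0 1e 05  05 05 47 44 f4 76 96 4d  |..........GD.v.M|        
00000030  53 98 2e e2 dc dc 9f a6  35 35 35 35 35 35 35 35  |S.......55555555|        
00000040  43 dd 18 e9 54 c6 56 72  3b ae 13 82 aa aa bc 0e  |C...T.Vr;.......|        
00000050  d7 b2 f3 57 88 92 df 8a  bf 7c da 77 51 69 9a 43  |...W.....|.wQi.C|        
00000060  d6 75 1b 1b f6 db d1 34  88 53 53 53 53 53 53 53  |.u.....4.SSSSSSS|        
00000070  f4 a1 45 64 12 a8 41 b8  97 97 97 97 99 96 60 eb  |..Ed..A.......`.|        
                                                                                      
                                                                                      
                                                                                      
                                                                                      


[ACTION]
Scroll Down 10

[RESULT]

00000070  f4 a1 45 64 12 a8 41 b8  97 97 97 97 99 96 60 eb  |..Ed..A.......`.|        
                                                                                      
                                                                                      
                                                                                      
                                                                                      
                                                                                      
                                                                                      
                                                                                      
                                                                                      
                                                                                      
                                                                                      
                                                                                      


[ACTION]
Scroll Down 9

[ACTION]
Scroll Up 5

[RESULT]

00000020  c0 c0 c0 c0 c0 c0 1e 05  05 05 47 44 f4 76 96 4d  |..........GD.v.M|        
00000030  53 98 2e e2 dc dc 9f a6  35 35 35 35 35 35 35 35  |S.......55555555|        
00000040  43 dd 18 e9 54 c6 56 72  3b ae 13 82 aa aa bc 0e  |C...T.Vr;.......|        
00000050  d7 b2 f3 57 88 92 df 8a  bf 7c da 77 51 69 9a 43  |...W.....|.wQi.C|        
00000060  d6 75 1b 1b f6 db d1 34  88 53 53 53 53 53 53 53  |.u.....4.SSSSSSS|        
00000070  f4 a1 45 64 12 a8 41 b8  97 97 97 97 99 96 60 eb  |..Ed..A.......`.|        
                                                                                      
                                                                                      
                                                                                      
                                                                                      
                                                                                      
                                                                                      


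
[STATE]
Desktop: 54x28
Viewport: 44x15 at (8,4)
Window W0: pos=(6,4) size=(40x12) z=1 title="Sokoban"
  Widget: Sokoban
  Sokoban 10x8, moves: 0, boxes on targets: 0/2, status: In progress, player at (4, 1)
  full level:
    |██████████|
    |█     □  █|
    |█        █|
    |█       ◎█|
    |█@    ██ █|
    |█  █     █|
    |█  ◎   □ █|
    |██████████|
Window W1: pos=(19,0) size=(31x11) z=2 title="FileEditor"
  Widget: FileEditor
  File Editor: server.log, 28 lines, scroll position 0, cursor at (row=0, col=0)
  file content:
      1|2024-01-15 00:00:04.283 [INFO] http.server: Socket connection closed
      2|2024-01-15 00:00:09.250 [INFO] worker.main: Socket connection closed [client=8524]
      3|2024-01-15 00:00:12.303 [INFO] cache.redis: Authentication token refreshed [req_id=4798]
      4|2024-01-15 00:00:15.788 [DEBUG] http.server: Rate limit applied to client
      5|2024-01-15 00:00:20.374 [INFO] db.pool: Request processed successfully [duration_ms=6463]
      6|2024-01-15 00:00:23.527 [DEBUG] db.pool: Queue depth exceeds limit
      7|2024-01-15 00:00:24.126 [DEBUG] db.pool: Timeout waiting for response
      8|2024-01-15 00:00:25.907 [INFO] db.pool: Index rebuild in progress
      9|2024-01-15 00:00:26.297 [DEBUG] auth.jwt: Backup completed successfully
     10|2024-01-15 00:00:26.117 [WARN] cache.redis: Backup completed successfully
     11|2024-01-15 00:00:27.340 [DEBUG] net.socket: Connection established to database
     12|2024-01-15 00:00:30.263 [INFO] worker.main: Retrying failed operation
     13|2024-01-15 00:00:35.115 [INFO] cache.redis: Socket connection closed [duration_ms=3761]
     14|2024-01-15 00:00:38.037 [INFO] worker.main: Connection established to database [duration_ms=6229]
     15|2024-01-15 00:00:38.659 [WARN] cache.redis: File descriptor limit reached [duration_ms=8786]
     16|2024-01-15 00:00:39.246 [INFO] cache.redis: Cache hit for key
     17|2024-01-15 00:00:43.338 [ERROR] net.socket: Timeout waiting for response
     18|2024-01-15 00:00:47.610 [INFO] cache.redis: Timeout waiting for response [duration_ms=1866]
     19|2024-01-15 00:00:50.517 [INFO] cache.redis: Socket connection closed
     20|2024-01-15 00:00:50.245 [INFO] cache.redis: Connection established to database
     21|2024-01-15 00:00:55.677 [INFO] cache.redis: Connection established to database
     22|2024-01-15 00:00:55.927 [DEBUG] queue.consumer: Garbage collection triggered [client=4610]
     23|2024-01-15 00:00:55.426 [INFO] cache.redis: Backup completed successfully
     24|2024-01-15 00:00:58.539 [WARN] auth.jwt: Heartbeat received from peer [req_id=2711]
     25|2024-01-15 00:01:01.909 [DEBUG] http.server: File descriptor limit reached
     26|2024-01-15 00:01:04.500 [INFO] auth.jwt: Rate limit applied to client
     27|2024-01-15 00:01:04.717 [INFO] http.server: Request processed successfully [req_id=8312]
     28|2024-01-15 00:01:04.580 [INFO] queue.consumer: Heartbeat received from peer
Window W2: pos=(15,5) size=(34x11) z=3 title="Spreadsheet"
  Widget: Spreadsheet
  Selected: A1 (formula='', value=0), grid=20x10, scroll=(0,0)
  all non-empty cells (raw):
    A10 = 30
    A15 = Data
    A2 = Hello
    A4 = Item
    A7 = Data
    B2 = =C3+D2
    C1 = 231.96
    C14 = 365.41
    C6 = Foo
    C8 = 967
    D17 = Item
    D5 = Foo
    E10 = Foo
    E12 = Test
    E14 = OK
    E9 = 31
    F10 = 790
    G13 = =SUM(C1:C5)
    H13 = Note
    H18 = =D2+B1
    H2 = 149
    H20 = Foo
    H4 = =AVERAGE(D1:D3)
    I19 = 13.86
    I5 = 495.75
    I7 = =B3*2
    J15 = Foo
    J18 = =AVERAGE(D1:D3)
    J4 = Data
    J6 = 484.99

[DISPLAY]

━━━━━━━━━━━┃2024-01-15 00:00:09.250 [INF█┃  
Sokoban┏━━━━━━━━━━━━━━━━━━━━━━━━━━━━━━━━┓┃  
───────┃ Spreadsheet                    ┃┃  
███████┠────────────────────────────────┨┃  
     □ ┃A1:                             ┃┃  
       ┃       A       B       C       D┃┃  
       ┃--------------------------------┃┛  
@    ██┃  1      [0]       0  231.96    ┃   
  █    ┃  2 Hello          0       0    ┃   
  ◎   □┃  3        0       0       0    ┃   
███████┃  4 Item           0       0    ┃   
━━━━━━━┗━━━━━━━━━━━━━━━━━━━━━━━━━━━━━━━━┛   
                                            
                                            
                                            


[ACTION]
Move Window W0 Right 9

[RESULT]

      ┏━━━━┃2024-01-15 00:00:09.250 [INF█┃━━
      ┃┏━━━━━━━━━━━━━━━━━━━━━━━━━━━━━━━━┓┃  
      ┠┃ Spreadsheet                    ┃┃──
      ┃┠────────────────────────────────┨┃  
      ┃┃A1:                             ┃┃  
      ┃┃       A       B       C       D┃┃  
      ┃┃--------------------------------┃┛  
      ┃┃  1      [0]       0  231.96    ┃   
      ┃┃  2 Hello          0       0    ┃   
      ┃┃  3        0       0       0    ┃   
      ┃┃  4 Item           0       0    ┃   
      ┗┗━━━━━━━━━━━━━━━━━━━━━━━━━━━━━━━━┛━━━
                                            
                                            
                                            


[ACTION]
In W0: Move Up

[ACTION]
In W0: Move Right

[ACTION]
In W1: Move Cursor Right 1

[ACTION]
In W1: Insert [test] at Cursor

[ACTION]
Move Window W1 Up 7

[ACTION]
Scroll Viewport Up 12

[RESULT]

           ┏━━━━━━━━━━━━━━━━━━━━━━━━━━━━━┓  
           ┃ FileEditor                  ┃  
           ┠─────────────────────────────┨  
           ┃2test█24-01-15 00:00:04.283 ▲┃  
      ┏━━━━┃2024-01-15 00:00:09.250 [INF█┃━━
      ┃┏━━━━━━━━━━━━━━━━━━━━━━━━━━━━━━━━┓┃  
      ┠┃ Spreadsheet                    ┃┃──
      ┃┠────────────────────────────────┨┃  
      ┃┃A1:                             ┃┃  
      ┃┃       A       B       C       D┃┃  
      ┃┃--------------------------------┃┛  
      ┃┃  1      [0]       0  231.96    ┃   
      ┃┃  2 Hello          0       0    ┃   
      ┃┃  3        0       0       0    ┃   
      ┃┃  4 Item           0       0    ┃   
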